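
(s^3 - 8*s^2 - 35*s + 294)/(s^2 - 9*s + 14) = (s^2 - s - 42)/(s - 2)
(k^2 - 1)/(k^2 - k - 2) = (k - 1)/(k - 2)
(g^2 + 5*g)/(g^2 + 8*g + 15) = g/(g + 3)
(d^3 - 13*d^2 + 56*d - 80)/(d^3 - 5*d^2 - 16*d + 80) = (d - 4)/(d + 4)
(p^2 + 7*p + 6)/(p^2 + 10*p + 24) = (p + 1)/(p + 4)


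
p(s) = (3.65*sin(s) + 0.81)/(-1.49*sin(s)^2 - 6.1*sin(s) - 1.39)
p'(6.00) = -9.35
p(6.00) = -1.06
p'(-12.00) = 0.09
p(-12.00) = -0.54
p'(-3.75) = -0.09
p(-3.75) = -0.54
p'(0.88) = 0.06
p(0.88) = -0.52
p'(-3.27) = -0.05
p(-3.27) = -0.58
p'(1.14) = 0.04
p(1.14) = -0.51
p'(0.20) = 0.08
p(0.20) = -0.58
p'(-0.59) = 0.07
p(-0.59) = -0.79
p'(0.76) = 0.08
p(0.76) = -0.53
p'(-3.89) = -0.08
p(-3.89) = -0.53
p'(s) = (2.98*sin(s)*cos(s) + 6.1*cos(s))*(3.65*sin(s) + 0.81)/(-1.49*sin(s)^2 - 6.1*sin(s) - 1.39)^2 + 3.65*cos(s)/(-1.49*sin(s)^2 - 6.1*sin(s) - 1.39)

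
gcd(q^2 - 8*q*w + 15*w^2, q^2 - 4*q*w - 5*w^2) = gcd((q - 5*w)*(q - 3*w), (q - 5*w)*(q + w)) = q - 5*w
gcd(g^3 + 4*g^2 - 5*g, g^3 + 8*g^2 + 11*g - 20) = g^2 + 4*g - 5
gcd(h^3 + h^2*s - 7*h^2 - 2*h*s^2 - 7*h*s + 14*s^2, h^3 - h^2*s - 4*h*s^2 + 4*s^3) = -h^2 - h*s + 2*s^2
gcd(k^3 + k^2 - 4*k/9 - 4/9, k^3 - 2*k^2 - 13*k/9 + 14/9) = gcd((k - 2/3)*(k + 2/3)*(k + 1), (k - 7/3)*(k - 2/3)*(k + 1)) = k^2 + k/3 - 2/3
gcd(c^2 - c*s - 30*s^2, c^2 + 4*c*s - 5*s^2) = c + 5*s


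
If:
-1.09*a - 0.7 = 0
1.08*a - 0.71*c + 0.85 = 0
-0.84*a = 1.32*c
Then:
No Solution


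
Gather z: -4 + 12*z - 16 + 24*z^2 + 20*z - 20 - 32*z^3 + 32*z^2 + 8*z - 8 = -32*z^3 + 56*z^2 + 40*z - 48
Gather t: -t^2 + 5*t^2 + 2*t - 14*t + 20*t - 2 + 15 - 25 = 4*t^2 + 8*t - 12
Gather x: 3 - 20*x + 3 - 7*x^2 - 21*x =-7*x^2 - 41*x + 6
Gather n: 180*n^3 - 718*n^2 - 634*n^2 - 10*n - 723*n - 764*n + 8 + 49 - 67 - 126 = 180*n^3 - 1352*n^2 - 1497*n - 136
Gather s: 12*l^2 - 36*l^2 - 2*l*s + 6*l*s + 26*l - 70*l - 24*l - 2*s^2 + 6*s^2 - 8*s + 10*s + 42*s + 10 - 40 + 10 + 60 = -24*l^2 - 68*l + 4*s^2 + s*(4*l + 44) + 40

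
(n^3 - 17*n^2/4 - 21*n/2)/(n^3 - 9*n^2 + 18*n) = (n + 7/4)/(n - 3)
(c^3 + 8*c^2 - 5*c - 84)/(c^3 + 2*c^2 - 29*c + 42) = (c + 4)/(c - 2)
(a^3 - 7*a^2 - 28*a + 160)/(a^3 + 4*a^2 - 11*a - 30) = (a^2 - 12*a + 32)/(a^2 - a - 6)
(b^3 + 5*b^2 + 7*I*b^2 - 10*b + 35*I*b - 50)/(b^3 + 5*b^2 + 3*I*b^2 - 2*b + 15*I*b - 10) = (b + 5*I)/(b + I)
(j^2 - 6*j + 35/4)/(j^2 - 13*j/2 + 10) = (j - 7/2)/(j - 4)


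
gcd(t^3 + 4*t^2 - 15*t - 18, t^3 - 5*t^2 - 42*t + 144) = t^2 + 3*t - 18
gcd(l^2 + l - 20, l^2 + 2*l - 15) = l + 5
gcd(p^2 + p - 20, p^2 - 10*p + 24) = p - 4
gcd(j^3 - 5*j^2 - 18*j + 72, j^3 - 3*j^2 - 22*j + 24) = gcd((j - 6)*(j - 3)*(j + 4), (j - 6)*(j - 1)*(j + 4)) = j^2 - 2*j - 24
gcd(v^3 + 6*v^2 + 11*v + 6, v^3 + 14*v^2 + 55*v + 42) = v + 1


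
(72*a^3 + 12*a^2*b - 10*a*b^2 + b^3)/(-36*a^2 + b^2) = (-12*a^2 - 4*a*b + b^2)/(6*a + b)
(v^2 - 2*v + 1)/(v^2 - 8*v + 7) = (v - 1)/(v - 7)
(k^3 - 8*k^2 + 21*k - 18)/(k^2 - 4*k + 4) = (k^2 - 6*k + 9)/(k - 2)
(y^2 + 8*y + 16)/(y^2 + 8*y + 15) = (y^2 + 8*y + 16)/(y^2 + 8*y + 15)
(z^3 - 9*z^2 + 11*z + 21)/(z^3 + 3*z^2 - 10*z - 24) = (z^2 - 6*z - 7)/(z^2 + 6*z + 8)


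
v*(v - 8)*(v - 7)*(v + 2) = v^4 - 13*v^3 + 26*v^2 + 112*v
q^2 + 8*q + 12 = (q + 2)*(q + 6)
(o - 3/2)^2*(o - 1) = o^3 - 4*o^2 + 21*o/4 - 9/4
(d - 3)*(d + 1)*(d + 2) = d^3 - 7*d - 6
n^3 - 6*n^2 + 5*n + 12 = (n - 4)*(n - 3)*(n + 1)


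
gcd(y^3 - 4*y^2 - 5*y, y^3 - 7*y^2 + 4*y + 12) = y + 1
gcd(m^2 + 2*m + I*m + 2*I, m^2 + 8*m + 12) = m + 2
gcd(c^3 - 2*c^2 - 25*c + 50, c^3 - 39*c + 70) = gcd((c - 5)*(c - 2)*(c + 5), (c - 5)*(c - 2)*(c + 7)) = c^2 - 7*c + 10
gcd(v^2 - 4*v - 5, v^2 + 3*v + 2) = v + 1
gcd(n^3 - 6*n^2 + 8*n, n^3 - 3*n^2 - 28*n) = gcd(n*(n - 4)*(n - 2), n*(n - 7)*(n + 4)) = n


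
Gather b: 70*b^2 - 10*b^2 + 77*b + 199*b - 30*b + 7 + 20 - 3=60*b^2 + 246*b + 24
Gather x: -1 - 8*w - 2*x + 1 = -8*w - 2*x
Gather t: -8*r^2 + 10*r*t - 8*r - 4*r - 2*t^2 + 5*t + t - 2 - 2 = -8*r^2 - 12*r - 2*t^2 + t*(10*r + 6) - 4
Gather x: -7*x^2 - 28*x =-7*x^2 - 28*x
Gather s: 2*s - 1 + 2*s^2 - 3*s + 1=2*s^2 - s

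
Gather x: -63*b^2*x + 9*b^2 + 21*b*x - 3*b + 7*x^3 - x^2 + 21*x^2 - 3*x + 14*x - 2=9*b^2 - 3*b + 7*x^3 + 20*x^2 + x*(-63*b^2 + 21*b + 11) - 2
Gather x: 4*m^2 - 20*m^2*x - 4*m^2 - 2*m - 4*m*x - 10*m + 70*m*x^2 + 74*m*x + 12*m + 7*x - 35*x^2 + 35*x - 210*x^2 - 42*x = x^2*(70*m - 245) + x*(-20*m^2 + 70*m)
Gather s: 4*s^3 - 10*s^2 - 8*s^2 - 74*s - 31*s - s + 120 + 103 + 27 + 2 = 4*s^3 - 18*s^2 - 106*s + 252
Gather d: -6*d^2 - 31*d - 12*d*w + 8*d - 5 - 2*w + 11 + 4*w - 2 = -6*d^2 + d*(-12*w - 23) + 2*w + 4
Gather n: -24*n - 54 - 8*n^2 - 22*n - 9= -8*n^2 - 46*n - 63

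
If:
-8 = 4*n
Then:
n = -2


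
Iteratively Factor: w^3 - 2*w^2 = (w - 2)*(w^2) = w*(w - 2)*(w)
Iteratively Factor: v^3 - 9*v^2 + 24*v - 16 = (v - 1)*(v^2 - 8*v + 16) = (v - 4)*(v - 1)*(v - 4)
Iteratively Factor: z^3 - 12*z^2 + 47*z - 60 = (z - 5)*(z^2 - 7*z + 12) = (z - 5)*(z - 3)*(z - 4)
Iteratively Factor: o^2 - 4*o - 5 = (o - 5)*(o + 1)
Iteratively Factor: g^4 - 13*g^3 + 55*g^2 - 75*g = (g - 5)*(g^3 - 8*g^2 + 15*g) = (g - 5)*(g - 3)*(g^2 - 5*g) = (g - 5)^2*(g - 3)*(g)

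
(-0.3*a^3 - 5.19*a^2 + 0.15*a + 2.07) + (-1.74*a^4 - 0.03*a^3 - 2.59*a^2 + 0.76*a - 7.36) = -1.74*a^4 - 0.33*a^3 - 7.78*a^2 + 0.91*a - 5.29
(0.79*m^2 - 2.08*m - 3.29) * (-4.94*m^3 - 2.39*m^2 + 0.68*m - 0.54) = -3.9026*m^5 + 8.3871*m^4 + 21.761*m^3 + 6.0221*m^2 - 1.114*m + 1.7766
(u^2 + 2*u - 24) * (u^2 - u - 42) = u^4 + u^3 - 68*u^2 - 60*u + 1008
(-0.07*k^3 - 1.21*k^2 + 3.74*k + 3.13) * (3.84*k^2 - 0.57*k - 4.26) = -0.2688*k^5 - 4.6065*k^4 + 15.3495*k^3 + 15.042*k^2 - 17.7165*k - 13.3338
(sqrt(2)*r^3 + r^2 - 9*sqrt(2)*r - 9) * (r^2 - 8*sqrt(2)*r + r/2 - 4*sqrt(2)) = sqrt(2)*r^5 - 15*r^4 + sqrt(2)*r^4/2 - 17*sqrt(2)*r^3 - 15*r^3/2 - 17*sqrt(2)*r^2/2 + 135*r^2 + 135*r/2 + 72*sqrt(2)*r + 36*sqrt(2)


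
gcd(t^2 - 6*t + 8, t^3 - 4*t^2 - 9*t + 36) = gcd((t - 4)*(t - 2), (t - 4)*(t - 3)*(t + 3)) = t - 4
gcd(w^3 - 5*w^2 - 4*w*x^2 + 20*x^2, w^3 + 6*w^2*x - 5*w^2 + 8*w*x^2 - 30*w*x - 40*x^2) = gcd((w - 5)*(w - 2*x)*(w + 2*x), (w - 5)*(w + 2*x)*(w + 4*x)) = w^2 + 2*w*x - 5*w - 10*x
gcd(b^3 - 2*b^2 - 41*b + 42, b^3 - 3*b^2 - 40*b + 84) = b^2 - b - 42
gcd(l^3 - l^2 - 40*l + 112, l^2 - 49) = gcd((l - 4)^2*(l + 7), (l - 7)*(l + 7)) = l + 7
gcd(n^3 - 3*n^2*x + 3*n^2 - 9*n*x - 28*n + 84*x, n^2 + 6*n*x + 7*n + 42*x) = n + 7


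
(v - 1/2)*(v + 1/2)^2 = v^3 + v^2/2 - v/4 - 1/8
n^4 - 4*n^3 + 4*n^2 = n^2*(n - 2)^2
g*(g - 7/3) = g^2 - 7*g/3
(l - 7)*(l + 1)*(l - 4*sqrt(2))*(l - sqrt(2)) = l^4 - 5*sqrt(2)*l^3 - 6*l^3 + l^2 + 30*sqrt(2)*l^2 - 48*l + 35*sqrt(2)*l - 56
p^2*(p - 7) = p^3 - 7*p^2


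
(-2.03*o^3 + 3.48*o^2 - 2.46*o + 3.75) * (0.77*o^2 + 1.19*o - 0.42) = -1.5631*o^5 + 0.2639*o^4 + 3.0996*o^3 - 1.5015*o^2 + 5.4957*o - 1.575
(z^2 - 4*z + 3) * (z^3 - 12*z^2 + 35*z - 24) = z^5 - 16*z^4 + 86*z^3 - 200*z^2 + 201*z - 72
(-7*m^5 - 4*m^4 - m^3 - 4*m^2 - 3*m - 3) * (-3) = 21*m^5 + 12*m^4 + 3*m^3 + 12*m^2 + 9*m + 9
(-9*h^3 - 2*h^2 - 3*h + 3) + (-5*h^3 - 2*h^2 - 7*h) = -14*h^3 - 4*h^2 - 10*h + 3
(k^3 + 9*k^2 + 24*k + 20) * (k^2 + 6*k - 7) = k^5 + 15*k^4 + 71*k^3 + 101*k^2 - 48*k - 140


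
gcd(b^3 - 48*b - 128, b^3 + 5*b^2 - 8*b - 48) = b^2 + 8*b + 16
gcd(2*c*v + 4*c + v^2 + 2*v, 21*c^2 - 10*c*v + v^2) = 1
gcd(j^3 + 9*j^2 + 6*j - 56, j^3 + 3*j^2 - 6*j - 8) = j^2 + 2*j - 8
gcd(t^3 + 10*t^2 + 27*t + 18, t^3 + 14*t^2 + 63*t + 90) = t^2 + 9*t + 18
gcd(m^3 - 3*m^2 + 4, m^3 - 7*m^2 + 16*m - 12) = m^2 - 4*m + 4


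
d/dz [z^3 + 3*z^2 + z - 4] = 3*z^2 + 6*z + 1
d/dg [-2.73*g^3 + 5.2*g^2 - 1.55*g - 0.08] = -8.19*g^2 + 10.4*g - 1.55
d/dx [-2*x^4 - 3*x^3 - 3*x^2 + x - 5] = -8*x^3 - 9*x^2 - 6*x + 1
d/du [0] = 0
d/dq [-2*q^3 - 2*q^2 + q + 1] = -6*q^2 - 4*q + 1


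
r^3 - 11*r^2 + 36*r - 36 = (r - 6)*(r - 3)*(r - 2)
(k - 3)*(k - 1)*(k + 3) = k^3 - k^2 - 9*k + 9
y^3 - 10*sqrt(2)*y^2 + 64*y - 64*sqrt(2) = (y - 4*sqrt(2))^2*(y - 2*sqrt(2))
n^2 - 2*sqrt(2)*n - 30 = (n - 5*sqrt(2))*(n + 3*sqrt(2))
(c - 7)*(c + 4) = c^2 - 3*c - 28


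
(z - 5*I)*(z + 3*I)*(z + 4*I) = z^3 + 2*I*z^2 + 23*z + 60*I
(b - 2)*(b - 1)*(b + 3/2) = b^3 - 3*b^2/2 - 5*b/2 + 3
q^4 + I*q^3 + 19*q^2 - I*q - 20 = (q - 4*I)*(q + 5*I)*(-I*q - I)*(I*q - I)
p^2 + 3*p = p*(p + 3)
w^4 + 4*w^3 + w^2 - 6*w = w*(w - 1)*(w + 2)*(w + 3)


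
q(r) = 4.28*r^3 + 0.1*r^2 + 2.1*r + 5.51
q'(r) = 12.84*r^2 + 0.2*r + 2.1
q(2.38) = 68.77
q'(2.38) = 75.31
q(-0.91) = 0.46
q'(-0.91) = 12.55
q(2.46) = 75.00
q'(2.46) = 80.29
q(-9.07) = -3198.80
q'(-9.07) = 1056.57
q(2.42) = 71.84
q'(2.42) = 77.78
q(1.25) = 16.65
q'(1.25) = 22.41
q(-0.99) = -0.62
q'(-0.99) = 14.49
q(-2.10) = -38.10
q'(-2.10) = 58.30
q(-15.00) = -14448.49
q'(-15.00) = 2888.10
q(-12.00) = -7401.13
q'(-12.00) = 1848.66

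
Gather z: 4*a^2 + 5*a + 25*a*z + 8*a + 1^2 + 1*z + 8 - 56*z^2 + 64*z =4*a^2 + 13*a - 56*z^2 + z*(25*a + 65) + 9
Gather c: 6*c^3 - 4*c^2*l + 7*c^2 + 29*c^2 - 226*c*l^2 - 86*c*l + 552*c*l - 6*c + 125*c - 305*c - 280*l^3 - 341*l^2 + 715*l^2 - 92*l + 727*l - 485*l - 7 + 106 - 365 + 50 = 6*c^3 + c^2*(36 - 4*l) + c*(-226*l^2 + 466*l - 186) - 280*l^3 + 374*l^2 + 150*l - 216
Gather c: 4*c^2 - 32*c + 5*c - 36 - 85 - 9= 4*c^2 - 27*c - 130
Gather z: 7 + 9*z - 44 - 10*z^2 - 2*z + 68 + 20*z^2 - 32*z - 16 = 10*z^2 - 25*z + 15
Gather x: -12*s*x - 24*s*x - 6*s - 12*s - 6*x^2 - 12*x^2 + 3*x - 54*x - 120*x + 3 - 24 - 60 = -18*s - 18*x^2 + x*(-36*s - 171) - 81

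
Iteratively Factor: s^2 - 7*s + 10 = (s - 2)*(s - 5)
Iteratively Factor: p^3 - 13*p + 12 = (p + 4)*(p^2 - 4*p + 3) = (p - 3)*(p + 4)*(p - 1)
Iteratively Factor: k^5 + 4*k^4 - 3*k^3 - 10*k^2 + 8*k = (k + 2)*(k^4 + 2*k^3 - 7*k^2 + 4*k) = k*(k + 2)*(k^3 + 2*k^2 - 7*k + 4) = k*(k - 1)*(k + 2)*(k^2 + 3*k - 4) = k*(k - 1)^2*(k + 2)*(k + 4)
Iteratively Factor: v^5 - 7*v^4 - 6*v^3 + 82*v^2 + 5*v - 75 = (v + 3)*(v^4 - 10*v^3 + 24*v^2 + 10*v - 25) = (v - 5)*(v + 3)*(v^3 - 5*v^2 - v + 5) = (v - 5)*(v - 1)*(v + 3)*(v^2 - 4*v - 5) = (v - 5)*(v - 1)*(v + 1)*(v + 3)*(v - 5)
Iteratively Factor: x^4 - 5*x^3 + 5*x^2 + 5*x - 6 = (x - 3)*(x^3 - 2*x^2 - x + 2) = (x - 3)*(x + 1)*(x^2 - 3*x + 2) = (x - 3)*(x - 1)*(x + 1)*(x - 2)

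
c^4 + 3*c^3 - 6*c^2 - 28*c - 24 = (c - 3)*(c + 2)^3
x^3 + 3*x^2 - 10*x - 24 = (x - 3)*(x + 2)*(x + 4)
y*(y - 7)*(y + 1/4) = y^3 - 27*y^2/4 - 7*y/4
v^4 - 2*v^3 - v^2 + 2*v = v*(v - 2)*(v - 1)*(v + 1)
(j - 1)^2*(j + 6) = j^3 + 4*j^2 - 11*j + 6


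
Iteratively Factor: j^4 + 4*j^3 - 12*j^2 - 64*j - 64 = (j + 4)*(j^3 - 12*j - 16) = (j + 2)*(j + 4)*(j^2 - 2*j - 8) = (j - 4)*(j + 2)*(j + 4)*(j + 2)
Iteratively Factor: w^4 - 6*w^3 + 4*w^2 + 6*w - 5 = (w - 5)*(w^3 - w^2 - w + 1) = (w - 5)*(w + 1)*(w^2 - 2*w + 1) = (w - 5)*(w - 1)*(w + 1)*(w - 1)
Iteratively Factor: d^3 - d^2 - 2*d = (d)*(d^2 - d - 2) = d*(d - 2)*(d + 1)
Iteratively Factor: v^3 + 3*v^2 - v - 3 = (v + 3)*(v^2 - 1) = (v - 1)*(v + 3)*(v + 1)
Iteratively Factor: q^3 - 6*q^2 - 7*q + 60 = (q + 3)*(q^2 - 9*q + 20) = (q - 5)*(q + 3)*(q - 4)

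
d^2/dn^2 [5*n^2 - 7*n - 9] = 10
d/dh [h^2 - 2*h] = 2*h - 2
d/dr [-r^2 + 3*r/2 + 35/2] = 3/2 - 2*r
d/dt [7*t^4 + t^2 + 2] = 28*t^3 + 2*t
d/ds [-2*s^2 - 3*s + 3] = -4*s - 3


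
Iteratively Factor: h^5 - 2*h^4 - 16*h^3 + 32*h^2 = (h - 4)*(h^4 + 2*h^3 - 8*h^2) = h*(h - 4)*(h^3 + 2*h^2 - 8*h) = h*(h - 4)*(h - 2)*(h^2 + 4*h) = h^2*(h - 4)*(h - 2)*(h + 4)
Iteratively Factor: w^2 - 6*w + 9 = (w - 3)*(w - 3)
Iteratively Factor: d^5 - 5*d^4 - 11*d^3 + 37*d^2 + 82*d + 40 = (d + 2)*(d^4 - 7*d^3 + 3*d^2 + 31*d + 20) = (d - 4)*(d + 2)*(d^3 - 3*d^2 - 9*d - 5) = (d - 4)*(d + 1)*(d + 2)*(d^2 - 4*d - 5) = (d - 4)*(d + 1)^2*(d + 2)*(d - 5)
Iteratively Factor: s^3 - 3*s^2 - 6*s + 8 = (s - 1)*(s^2 - 2*s - 8) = (s - 4)*(s - 1)*(s + 2)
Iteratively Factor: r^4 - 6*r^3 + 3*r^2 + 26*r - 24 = (r - 4)*(r^3 - 2*r^2 - 5*r + 6) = (r - 4)*(r - 3)*(r^2 + r - 2) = (r - 4)*(r - 3)*(r + 2)*(r - 1)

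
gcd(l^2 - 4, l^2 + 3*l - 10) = l - 2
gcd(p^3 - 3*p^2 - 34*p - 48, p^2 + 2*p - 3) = p + 3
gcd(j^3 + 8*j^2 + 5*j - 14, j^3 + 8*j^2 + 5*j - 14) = j^3 + 8*j^2 + 5*j - 14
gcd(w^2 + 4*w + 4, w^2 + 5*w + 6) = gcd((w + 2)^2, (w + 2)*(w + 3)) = w + 2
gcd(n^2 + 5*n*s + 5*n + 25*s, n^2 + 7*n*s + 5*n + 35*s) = n + 5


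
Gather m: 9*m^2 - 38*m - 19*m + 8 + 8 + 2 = 9*m^2 - 57*m + 18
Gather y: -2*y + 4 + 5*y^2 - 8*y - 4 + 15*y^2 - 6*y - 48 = 20*y^2 - 16*y - 48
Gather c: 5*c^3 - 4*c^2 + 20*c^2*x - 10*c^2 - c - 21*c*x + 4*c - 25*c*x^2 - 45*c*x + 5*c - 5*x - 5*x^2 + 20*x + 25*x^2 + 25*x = 5*c^3 + c^2*(20*x - 14) + c*(-25*x^2 - 66*x + 8) + 20*x^2 + 40*x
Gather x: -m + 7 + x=-m + x + 7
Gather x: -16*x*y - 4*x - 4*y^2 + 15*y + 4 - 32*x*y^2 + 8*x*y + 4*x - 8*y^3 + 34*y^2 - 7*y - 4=x*(-32*y^2 - 8*y) - 8*y^3 + 30*y^2 + 8*y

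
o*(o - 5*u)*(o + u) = o^3 - 4*o^2*u - 5*o*u^2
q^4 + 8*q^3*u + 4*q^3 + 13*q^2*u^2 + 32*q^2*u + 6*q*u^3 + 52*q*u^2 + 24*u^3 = (q + 4)*(q + u)^2*(q + 6*u)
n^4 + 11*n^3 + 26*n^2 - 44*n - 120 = (n - 2)*(n + 2)*(n + 5)*(n + 6)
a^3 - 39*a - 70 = (a - 7)*(a + 2)*(a + 5)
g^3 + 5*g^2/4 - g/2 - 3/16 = (g - 1/2)*(g + 1/4)*(g + 3/2)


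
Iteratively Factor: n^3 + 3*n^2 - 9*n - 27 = (n - 3)*(n^2 + 6*n + 9) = (n - 3)*(n + 3)*(n + 3)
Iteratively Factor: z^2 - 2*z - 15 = (z + 3)*(z - 5)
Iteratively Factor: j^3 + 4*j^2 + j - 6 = (j + 2)*(j^2 + 2*j - 3) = (j + 2)*(j + 3)*(j - 1)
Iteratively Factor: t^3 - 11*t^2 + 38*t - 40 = (t - 5)*(t^2 - 6*t + 8) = (t - 5)*(t - 4)*(t - 2)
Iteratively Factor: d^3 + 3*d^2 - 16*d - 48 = (d - 4)*(d^2 + 7*d + 12) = (d - 4)*(d + 4)*(d + 3)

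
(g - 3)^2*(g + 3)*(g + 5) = g^4 + 2*g^3 - 24*g^2 - 18*g + 135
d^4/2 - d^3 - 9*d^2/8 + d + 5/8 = (d/2 + 1/2)*(d - 5/2)*(d - 1)*(d + 1/2)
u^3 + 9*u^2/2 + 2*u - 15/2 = (u - 1)*(u + 5/2)*(u + 3)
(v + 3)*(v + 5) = v^2 + 8*v + 15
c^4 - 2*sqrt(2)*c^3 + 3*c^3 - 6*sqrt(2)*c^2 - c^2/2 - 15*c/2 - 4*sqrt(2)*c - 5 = (c + 1)*(c + 2)*(c - 5*sqrt(2)/2)*(c + sqrt(2)/2)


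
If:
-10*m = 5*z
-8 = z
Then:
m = 4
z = -8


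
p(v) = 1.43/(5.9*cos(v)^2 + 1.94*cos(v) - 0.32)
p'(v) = 1.43*(11.8*sin(v)*cos(v) + 1.94*sin(v))/(5.9*cos(v)^2 + 1.94*cos(v) - 0.32)^2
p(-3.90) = 1.04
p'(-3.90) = -3.42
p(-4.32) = -7.18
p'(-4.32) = -85.73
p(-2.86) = 0.44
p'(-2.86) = 0.35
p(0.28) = 0.20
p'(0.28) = 0.11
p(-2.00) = -13.55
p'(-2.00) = 346.55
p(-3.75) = 0.69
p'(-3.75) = -1.49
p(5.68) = 0.27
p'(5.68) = -0.34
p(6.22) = 0.19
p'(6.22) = -0.02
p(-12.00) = 0.26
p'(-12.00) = 0.30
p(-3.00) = 0.40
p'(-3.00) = 0.16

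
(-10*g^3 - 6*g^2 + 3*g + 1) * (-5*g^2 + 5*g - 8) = 50*g^5 - 20*g^4 + 35*g^3 + 58*g^2 - 19*g - 8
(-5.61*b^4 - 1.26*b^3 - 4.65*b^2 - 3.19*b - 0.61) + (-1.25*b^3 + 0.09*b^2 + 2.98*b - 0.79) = -5.61*b^4 - 2.51*b^3 - 4.56*b^2 - 0.21*b - 1.4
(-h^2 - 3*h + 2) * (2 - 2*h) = 2*h^3 + 4*h^2 - 10*h + 4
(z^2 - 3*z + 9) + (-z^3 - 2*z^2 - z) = -z^3 - z^2 - 4*z + 9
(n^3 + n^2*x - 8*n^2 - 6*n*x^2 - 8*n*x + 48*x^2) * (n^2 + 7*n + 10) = n^5 + n^4*x - n^4 - 6*n^3*x^2 - n^3*x - 46*n^3 + 6*n^2*x^2 - 46*n^2*x - 80*n^2 + 276*n*x^2 - 80*n*x + 480*x^2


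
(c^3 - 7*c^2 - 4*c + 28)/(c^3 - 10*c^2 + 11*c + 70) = (c - 2)/(c - 5)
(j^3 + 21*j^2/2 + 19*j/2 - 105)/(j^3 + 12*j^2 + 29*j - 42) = (j - 5/2)/(j - 1)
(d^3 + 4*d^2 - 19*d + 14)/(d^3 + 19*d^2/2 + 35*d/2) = 2*(d^2 - 3*d + 2)/(d*(2*d + 5))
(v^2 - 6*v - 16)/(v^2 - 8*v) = (v + 2)/v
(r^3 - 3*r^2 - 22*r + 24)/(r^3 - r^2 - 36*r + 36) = (r + 4)/(r + 6)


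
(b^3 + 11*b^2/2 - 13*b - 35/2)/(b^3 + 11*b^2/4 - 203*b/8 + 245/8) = 4*(b + 1)/(4*b - 7)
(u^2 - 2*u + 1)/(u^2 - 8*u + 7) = (u - 1)/(u - 7)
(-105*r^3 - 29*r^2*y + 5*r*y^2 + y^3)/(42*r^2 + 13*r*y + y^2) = (-15*r^2 - 2*r*y + y^2)/(6*r + y)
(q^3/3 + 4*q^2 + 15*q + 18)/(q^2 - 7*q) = (q^3 + 12*q^2 + 45*q + 54)/(3*q*(q - 7))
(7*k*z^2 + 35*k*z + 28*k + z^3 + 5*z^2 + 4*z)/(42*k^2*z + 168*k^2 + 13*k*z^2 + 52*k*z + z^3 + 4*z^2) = (z + 1)/(6*k + z)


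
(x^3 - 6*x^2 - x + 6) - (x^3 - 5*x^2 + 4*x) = -x^2 - 5*x + 6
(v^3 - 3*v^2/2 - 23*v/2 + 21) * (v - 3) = v^4 - 9*v^3/2 - 7*v^2 + 111*v/2 - 63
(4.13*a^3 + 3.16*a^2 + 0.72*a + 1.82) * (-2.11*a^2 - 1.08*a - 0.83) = -8.7143*a^5 - 11.128*a^4 - 8.3599*a^3 - 7.2406*a^2 - 2.5632*a - 1.5106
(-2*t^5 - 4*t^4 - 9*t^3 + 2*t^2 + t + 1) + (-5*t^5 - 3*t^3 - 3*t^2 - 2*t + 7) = -7*t^5 - 4*t^4 - 12*t^3 - t^2 - t + 8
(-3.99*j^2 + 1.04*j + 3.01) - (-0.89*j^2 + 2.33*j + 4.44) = -3.1*j^2 - 1.29*j - 1.43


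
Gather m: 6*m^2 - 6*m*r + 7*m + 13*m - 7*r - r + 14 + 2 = 6*m^2 + m*(20 - 6*r) - 8*r + 16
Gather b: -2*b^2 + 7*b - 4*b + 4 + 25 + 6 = -2*b^2 + 3*b + 35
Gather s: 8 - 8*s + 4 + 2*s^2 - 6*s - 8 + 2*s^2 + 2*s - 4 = 4*s^2 - 12*s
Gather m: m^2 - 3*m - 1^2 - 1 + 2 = m^2 - 3*m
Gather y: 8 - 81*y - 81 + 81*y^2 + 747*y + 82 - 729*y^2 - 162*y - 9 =-648*y^2 + 504*y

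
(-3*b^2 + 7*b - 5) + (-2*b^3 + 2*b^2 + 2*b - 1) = -2*b^3 - b^2 + 9*b - 6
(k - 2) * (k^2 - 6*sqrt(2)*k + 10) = k^3 - 6*sqrt(2)*k^2 - 2*k^2 + 10*k + 12*sqrt(2)*k - 20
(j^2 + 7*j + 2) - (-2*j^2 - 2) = 3*j^2 + 7*j + 4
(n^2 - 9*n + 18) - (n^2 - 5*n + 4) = 14 - 4*n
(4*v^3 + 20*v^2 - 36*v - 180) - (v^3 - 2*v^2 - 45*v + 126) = 3*v^3 + 22*v^2 + 9*v - 306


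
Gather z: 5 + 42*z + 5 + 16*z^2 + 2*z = 16*z^2 + 44*z + 10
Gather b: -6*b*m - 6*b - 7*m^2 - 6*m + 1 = b*(-6*m - 6) - 7*m^2 - 6*m + 1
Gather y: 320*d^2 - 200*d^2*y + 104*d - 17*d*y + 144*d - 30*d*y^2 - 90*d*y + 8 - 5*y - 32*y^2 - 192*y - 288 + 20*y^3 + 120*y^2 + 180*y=320*d^2 + 248*d + 20*y^3 + y^2*(88 - 30*d) + y*(-200*d^2 - 107*d - 17) - 280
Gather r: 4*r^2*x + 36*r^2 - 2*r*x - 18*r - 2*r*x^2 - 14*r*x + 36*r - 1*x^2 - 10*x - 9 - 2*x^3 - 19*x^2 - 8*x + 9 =r^2*(4*x + 36) + r*(-2*x^2 - 16*x + 18) - 2*x^3 - 20*x^2 - 18*x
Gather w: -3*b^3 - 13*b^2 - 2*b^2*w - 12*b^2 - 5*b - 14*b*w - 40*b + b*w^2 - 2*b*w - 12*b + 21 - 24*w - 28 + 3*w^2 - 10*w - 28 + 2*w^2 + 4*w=-3*b^3 - 25*b^2 - 57*b + w^2*(b + 5) + w*(-2*b^2 - 16*b - 30) - 35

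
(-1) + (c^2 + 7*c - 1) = c^2 + 7*c - 2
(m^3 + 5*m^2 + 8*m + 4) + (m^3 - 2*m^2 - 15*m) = 2*m^3 + 3*m^2 - 7*m + 4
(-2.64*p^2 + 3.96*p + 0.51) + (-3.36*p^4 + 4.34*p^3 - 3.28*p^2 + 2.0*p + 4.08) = -3.36*p^4 + 4.34*p^3 - 5.92*p^2 + 5.96*p + 4.59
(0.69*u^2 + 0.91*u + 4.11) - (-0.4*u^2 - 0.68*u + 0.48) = 1.09*u^2 + 1.59*u + 3.63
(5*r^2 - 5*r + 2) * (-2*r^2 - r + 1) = -10*r^4 + 5*r^3 + 6*r^2 - 7*r + 2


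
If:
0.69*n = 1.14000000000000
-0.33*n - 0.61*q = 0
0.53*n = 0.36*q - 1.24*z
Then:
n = 1.65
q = -0.89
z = -0.97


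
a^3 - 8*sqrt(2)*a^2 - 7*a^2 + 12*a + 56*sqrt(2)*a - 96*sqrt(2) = (a - 4)*(a - 3)*(a - 8*sqrt(2))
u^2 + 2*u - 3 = (u - 1)*(u + 3)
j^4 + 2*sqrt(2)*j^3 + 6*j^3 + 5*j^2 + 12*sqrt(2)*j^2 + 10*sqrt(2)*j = j*(j + 1)*(j + 5)*(j + 2*sqrt(2))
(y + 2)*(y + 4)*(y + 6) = y^3 + 12*y^2 + 44*y + 48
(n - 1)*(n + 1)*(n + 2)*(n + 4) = n^4 + 6*n^3 + 7*n^2 - 6*n - 8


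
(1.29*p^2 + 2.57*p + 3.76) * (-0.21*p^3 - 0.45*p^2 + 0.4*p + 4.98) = -0.2709*p^5 - 1.1202*p^4 - 1.4301*p^3 + 5.7602*p^2 + 14.3026*p + 18.7248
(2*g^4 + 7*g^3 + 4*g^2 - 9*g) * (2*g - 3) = 4*g^5 + 8*g^4 - 13*g^3 - 30*g^2 + 27*g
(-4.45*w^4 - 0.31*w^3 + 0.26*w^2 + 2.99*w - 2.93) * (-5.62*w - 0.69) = 25.009*w^5 + 4.8127*w^4 - 1.2473*w^3 - 16.9832*w^2 + 14.4035*w + 2.0217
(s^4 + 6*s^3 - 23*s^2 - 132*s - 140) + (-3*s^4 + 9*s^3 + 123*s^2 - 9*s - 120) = -2*s^4 + 15*s^3 + 100*s^2 - 141*s - 260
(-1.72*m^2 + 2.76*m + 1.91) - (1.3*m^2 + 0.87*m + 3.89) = -3.02*m^2 + 1.89*m - 1.98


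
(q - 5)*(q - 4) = q^2 - 9*q + 20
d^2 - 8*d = d*(d - 8)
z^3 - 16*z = z*(z - 4)*(z + 4)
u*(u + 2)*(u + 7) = u^3 + 9*u^2 + 14*u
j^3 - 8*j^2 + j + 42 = (j - 7)*(j - 3)*(j + 2)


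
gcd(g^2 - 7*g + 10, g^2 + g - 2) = 1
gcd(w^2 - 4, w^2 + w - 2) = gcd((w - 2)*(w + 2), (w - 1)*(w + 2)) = w + 2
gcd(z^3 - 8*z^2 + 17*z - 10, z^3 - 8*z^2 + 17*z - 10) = z^3 - 8*z^2 + 17*z - 10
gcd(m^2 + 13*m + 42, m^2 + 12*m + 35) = m + 7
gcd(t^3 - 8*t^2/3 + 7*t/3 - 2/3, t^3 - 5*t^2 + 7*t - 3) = t^2 - 2*t + 1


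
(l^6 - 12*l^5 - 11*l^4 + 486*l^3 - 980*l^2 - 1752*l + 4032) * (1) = l^6 - 12*l^5 - 11*l^4 + 486*l^3 - 980*l^2 - 1752*l + 4032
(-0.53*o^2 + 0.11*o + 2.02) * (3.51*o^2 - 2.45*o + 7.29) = -1.8603*o^4 + 1.6846*o^3 + 2.957*o^2 - 4.1471*o + 14.7258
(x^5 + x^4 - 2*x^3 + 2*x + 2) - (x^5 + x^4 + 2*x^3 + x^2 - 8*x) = -4*x^3 - x^2 + 10*x + 2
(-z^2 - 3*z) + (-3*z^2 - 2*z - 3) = -4*z^2 - 5*z - 3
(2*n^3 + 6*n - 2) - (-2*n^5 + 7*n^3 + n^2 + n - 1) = 2*n^5 - 5*n^3 - n^2 + 5*n - 1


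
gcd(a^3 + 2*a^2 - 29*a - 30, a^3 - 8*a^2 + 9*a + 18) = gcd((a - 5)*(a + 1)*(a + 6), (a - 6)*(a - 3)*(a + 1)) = a + 1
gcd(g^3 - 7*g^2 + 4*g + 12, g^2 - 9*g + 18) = g - 6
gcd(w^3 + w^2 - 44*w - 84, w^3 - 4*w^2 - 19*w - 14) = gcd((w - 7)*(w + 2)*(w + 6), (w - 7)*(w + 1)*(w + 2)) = w^2 - 5*w - 14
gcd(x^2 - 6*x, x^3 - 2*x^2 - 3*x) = x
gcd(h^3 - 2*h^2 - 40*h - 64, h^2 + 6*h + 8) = h^2 + 6*h + 8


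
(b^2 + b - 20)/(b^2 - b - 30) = (b - 4)/(b - 6)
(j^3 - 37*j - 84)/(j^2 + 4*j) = j - 4 - 21/j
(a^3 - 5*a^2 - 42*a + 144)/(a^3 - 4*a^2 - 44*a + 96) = (a - 3)/(a - 2)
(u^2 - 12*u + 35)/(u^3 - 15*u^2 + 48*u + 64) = (u^2 - 12*u + 35)/(u^3 - 15*u^2 + 48*u + 64)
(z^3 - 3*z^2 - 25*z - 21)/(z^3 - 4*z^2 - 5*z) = (z^2 - 4*z - 21)/(z*(z - 5))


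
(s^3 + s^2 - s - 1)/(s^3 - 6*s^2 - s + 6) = (s + 1)/(s - 6)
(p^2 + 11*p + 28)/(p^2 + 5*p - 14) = (p + 4)/(p - 2)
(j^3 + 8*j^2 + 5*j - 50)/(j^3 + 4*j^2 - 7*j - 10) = (j + 5)/(j + 1)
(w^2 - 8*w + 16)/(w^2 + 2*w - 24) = (w - 4)/(w + 6)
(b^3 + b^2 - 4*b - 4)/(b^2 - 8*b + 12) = (b^2 + 3*b + 2)/(b - 6)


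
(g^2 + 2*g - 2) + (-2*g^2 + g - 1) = -g^2 + 3*g - 3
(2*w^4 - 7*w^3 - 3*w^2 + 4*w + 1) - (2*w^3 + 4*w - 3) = 2*w^4 - 9*w^3 - 3*w^2 + 4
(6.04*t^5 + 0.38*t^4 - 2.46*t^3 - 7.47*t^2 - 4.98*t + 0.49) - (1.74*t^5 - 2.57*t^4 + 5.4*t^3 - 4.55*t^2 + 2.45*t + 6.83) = 4.3*t^5 + 2.95*t^4 - 7.86*t^3 - 2.92*t^2 - 7.43*t - 6.34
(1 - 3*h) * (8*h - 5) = -24*h^2 + 23*h - 5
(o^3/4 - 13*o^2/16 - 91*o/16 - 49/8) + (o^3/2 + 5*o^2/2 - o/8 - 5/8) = 3*o^3/4 + 27*o^2/16 - 93*o/16 - 27/4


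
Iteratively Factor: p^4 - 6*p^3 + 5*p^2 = (p)*(p^3 - 6*p^2 + 5*p) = p*(p - 5)*(p^2 - p) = p*(p - 5)*(p - 1)*(p)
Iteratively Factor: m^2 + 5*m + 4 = (m + 1)*(m + 4)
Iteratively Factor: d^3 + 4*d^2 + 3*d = (d)*(d^2 + 4*d + 3) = d*(d + 3)*(d + 1)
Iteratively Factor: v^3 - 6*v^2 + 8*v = (v - 4)*(v^2 - 2*v) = (v - 4)*(v - 2)*(v)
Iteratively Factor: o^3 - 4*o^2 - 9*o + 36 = (o + 3)*(o^2 - 7*o + 12) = (o - 4)*(o + 3)*(o - 3)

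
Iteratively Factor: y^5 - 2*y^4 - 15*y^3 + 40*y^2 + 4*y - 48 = (y - 2)*(y^4 - 15*y^2 + 10*y + 24) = (y - 3)*(y - 2)*(y^3 + 3*y^2 - 6*y - 8) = (y - 3)*(y - 2)*(y + 1)*(y^2 + 2*y - 8) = (y - 3)*(y - 2)^2*(y + 1)*(y + 4)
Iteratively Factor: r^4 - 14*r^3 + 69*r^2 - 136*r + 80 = (r - 1)*(r^3 - 13*r^2 + 56*r - 80) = (r - 4)*(r - 1)*(r^2 - 9*r + 20) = (r - 5)*(r - 4)*(r - 1)*(r - 4)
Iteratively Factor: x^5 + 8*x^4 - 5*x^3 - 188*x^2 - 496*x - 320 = (x + 4)*(x^4 + 4*x^3 - 21*x^2 - 104*x - 80) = (x + 4)^2*(x^3 - 21*x - 20) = (x + 4)^3*(x^2 - 4*x - 5) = (x - 5)*(x + 4)^3*(x + 1)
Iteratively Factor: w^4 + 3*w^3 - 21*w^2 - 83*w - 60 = (w + 1)*(w^3 + 2*w^2 - 23*w - 60) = (w + 1)*(w + 3)*(w^2 - w - 20) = (w + 1)*(w + 3)*(w + 4)*(w - 5)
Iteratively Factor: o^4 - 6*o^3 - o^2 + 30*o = (o + 2)*(o^3 - 8*o^2 + 15*o) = o*(o + 2)*(o^2 - 8*o + 15) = o*(o - 3)*(o + 2)*(o - 5)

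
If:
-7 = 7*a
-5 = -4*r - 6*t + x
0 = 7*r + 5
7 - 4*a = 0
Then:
No Solution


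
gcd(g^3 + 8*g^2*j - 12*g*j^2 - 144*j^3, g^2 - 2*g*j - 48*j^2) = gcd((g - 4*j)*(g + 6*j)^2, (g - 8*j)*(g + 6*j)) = g + 6*j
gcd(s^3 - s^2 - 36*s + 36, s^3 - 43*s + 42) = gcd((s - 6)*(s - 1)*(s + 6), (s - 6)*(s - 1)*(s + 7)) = s^2 - 7*s + 6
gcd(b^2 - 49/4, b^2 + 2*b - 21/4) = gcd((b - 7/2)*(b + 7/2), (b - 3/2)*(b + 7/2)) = b + 7/2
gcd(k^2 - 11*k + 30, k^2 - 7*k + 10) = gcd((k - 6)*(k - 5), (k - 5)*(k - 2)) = k - 5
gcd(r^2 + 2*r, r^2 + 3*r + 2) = r + 2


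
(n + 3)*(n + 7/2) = n^2 + 13*n/2 + 21/2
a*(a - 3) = a^2 - 3*a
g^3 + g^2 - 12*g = g*(g - 3)*(g + 4)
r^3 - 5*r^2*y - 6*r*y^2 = r*(r - 6*y)*(r + y)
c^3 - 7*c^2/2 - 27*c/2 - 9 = (c - 6)*(c + 1)*(c + 3/2)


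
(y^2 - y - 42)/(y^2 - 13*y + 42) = (y + 6)/(y - 6)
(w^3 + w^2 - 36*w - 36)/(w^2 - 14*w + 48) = (w^2 + 7*w + 6)/(w - 8)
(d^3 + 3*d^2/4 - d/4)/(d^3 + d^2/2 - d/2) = (4*d - 1)/(2*(2*d - 1))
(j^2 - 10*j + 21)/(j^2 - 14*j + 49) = (j - 3)/(j - 7)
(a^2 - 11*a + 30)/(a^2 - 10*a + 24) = (a - 5)/(a - 4)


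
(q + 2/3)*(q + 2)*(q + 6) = q^3 + 26*q^2/3 + 52*q/3 + 8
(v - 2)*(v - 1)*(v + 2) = v^3 - v^2 - 4*v + 4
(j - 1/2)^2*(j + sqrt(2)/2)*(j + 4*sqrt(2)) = j^4 - j^3 + 9*sqrt(2)*j^3/2 - 9*sqrt(2)*j^2/2 + 17*j^2/4 - 4*j + 9*sqrt(2)*j/8 + 1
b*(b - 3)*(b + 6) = b^3 + 3*b^2 - 18*b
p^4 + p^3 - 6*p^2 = p^2*(p - 2)*(p + 3)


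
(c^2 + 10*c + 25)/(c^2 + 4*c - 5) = (c + 5)/(c - 1)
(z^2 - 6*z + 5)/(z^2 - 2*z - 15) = (z - 1)/(z + 3)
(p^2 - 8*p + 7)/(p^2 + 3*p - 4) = (p - 7)/(p + 4)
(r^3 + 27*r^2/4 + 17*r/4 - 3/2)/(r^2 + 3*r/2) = (4*r^3 + 27*r^2 + 17*r - 6)/(2*r*(2*r + 3))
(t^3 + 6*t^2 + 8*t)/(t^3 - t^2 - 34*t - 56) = t/(t - 7)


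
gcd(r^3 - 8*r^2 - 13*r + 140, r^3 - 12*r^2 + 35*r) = r^2 - 12*r + 35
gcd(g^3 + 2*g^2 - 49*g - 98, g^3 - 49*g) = g^2 - 49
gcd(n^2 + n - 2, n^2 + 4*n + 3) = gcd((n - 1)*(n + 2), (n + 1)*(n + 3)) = 1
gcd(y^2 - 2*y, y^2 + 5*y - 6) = 1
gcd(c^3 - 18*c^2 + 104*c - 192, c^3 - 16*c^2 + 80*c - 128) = c^2 - 12*c + 32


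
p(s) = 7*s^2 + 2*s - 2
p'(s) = 14*s + 2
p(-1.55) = 11.72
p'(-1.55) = -19.70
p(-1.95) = 20.72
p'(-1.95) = -25.30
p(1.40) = 14.52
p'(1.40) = 21.60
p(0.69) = 2.71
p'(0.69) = 11.66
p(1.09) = 8.50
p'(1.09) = 17.26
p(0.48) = 0.57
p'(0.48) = 8.72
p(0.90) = 5.47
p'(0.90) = 14.60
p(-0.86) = 1.46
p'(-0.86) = -10.04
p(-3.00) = 55.00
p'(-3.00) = -40.00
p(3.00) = 67.00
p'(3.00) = 44.00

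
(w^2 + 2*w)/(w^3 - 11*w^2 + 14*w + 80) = w/(w^2 - 13*w + 40)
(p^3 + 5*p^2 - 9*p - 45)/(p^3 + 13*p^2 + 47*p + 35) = (p^2 - 9)/(p^2 + 8*p + 7)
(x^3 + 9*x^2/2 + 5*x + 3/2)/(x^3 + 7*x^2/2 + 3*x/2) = (x + 1)/x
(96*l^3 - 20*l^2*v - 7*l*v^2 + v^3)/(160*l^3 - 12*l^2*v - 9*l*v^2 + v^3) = (-3*l + v)/(-5*l + v)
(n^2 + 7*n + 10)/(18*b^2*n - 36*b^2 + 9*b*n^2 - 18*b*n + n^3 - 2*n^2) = (n^2 + 7*n + 10)/(18*b^2*n - 36*b^2 + 9*b*n^2 - 18*b*n + n^3 - 2*n^2)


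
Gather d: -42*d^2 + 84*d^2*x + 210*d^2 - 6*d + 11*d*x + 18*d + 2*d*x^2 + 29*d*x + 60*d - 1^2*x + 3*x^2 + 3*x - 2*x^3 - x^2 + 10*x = d^2*(84*x + 168) + d*(2*x^2 + 40*x + 72) - 2*x^3 + 2*x^2 + 12*x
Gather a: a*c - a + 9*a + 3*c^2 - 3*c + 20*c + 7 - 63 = a*(c + 8) + 3*c^2 + 17*c - 56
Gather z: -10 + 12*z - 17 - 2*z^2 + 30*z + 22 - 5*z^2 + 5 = -7*z^2 + 42*z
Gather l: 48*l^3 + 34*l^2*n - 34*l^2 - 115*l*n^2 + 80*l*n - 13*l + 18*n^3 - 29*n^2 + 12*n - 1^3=48*l^3 + l^2*(34*n - 34) + l*(-115*n^2 + 80*n - 13) + 18*n^3 - 29*n^2 + 12*n - 1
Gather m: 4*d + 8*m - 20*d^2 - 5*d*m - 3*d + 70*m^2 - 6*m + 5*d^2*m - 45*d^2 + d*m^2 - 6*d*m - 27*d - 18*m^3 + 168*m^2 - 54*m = -65*d^2 - 26*d - 18*m^3 + m^2*(d + 238) + m*(5*d^2 - 11*d - 52)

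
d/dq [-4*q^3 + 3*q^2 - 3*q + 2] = -12*q^2 + 6*q - 3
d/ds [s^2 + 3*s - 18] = 2*s + 3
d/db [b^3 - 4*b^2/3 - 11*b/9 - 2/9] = 3*b^2 - 8*b/3 - 11/9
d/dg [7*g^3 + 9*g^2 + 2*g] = 21*g^2 + 18*g + 2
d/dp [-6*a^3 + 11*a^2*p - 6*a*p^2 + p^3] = 11*a^2 - 12*a*p + 3*p^2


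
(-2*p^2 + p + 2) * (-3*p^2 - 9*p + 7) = 6*p^4 + 15*p^3 - 29*p^2 - 11*p + 14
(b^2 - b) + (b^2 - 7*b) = 2*b^2 - 8*b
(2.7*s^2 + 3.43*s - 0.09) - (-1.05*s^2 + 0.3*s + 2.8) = 3.75*s^2 + 3.13*s - 2.89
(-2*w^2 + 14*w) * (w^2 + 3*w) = -2*w^4 + 8*w^3 + 42*w^2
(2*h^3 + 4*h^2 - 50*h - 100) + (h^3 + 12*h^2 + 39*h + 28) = 3*h^3 + 16*h^2 - 11*h - 72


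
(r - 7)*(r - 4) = r^2 - 11*r + 28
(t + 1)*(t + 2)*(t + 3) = t^3 + 6*t^2 + 11*t + 6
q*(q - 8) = q^2 - 8*q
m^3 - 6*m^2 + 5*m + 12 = (m - 4)*(m - 3)*(m + 1)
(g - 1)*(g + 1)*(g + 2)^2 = g^4 + 4*g^3 + 3*g^2 - 4*g - 4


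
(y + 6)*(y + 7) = y^2 + 13*y + 42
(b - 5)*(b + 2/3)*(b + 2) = b^3 - 7*b^2/3 - 12*b - 20/3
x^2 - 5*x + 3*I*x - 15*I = (x - 5)*(x + 3*I)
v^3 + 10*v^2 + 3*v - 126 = (v - 3)*(v + 6)*(v + 7)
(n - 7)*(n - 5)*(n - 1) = n^3 - 13*n^2 + 47*n - 35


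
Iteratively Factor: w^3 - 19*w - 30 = (w + 3)*(w^2 - 3*w - 10) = (w - 5)*(w + 3)*(w + 2)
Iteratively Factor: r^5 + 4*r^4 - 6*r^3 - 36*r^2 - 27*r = (r)*(r^4 + 4*r^3 - 6*r^2 - 36*r - 27) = r*(r - 3)*(r^3 + 7*r^2 + 15*r + 9) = r*(r - 3)*(r + 3)*(r^2 + 4*r + 3) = r*(r - 3)*(r + 1)*(r + 3)*(r + 3)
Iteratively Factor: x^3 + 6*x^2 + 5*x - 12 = (x - 1)*(x^2 + 7*x + 12) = (x - 1)*(x + 3)*(x + 4)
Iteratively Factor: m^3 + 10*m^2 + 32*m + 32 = (m + 2)*(m^2 + 8*m + 16) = (m + 2)*(m + 4)*(m + 4)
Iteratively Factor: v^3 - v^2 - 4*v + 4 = (v - 1)*(v^2 - 4) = (v - 2)*(v - 1)*(v + 2)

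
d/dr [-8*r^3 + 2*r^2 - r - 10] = -24*r^2 + 4*r - 1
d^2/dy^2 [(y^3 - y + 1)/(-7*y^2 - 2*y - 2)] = 2*(59*y^3 - 159*y^2 - 96*y + 6)/(343*y^6 + 294*y^5 + 378*y^4 + 176*y^3 + 108*y^2 + 24*y + 8)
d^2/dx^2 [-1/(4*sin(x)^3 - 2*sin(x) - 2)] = (-36*sin(x)^6 + 52*sin(x)^4 - 18*sin(x)^3 - 13*sin(x)^2 + 13*sin(x) + 2)/(2*(-2*sin(x)^3 + sin(x) + 1)^3)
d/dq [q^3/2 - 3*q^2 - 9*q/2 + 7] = 3*q^2/2 - 6*q - 9/2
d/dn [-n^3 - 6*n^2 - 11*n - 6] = -3*n^2 - 12*n - 11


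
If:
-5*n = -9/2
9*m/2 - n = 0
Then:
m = 1/5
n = 9/10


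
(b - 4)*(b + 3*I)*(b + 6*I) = b^3 - 4*b^2 + 9*I*b^2 - 18*b - 36*I*b + 72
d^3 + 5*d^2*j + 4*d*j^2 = d*(d + j)*(d + 4*j)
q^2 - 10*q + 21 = (q - 7)*(q - 3)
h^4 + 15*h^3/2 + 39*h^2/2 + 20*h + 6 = (h + 1/2)*(h + 2)^2*(h + 3)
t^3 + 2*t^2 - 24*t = t*(t - 4)*(t + 6)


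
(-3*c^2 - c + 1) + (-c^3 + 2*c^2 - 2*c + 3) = -c^3 - c^2 - 3*c + 4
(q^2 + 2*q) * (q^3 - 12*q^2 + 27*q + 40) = q^5 - 10*q^4 + 3*q^3 + 94*q^2 + 80*q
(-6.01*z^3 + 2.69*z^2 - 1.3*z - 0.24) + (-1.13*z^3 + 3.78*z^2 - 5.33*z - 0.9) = -7.14*z^3 + 6.47*z^2 - 6.63*z - 1.14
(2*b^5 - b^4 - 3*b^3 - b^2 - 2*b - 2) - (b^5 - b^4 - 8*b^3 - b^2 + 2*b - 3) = b^5 + 5*b^3 - 4*b + 1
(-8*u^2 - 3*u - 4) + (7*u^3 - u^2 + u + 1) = 7*u^3 - 9*u^2 - 2*u - 3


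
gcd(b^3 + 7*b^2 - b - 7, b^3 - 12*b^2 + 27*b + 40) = b + 1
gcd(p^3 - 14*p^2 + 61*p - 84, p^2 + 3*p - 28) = p - 4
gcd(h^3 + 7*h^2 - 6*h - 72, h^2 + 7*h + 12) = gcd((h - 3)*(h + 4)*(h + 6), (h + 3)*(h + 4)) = h + 4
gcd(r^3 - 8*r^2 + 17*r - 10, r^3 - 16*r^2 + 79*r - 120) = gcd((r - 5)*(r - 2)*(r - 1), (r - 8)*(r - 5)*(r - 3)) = r - 5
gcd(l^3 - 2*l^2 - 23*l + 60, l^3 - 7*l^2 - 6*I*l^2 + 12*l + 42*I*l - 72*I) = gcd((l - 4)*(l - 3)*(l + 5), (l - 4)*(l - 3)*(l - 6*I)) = l^2 - 7*l + 12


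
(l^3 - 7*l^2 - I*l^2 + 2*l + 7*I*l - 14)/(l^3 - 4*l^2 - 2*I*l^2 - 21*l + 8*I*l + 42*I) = (l + I)/(l + 3)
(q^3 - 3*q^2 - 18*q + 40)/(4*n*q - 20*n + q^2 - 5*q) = (q^2 + 2*q - 8)/(4*n + q)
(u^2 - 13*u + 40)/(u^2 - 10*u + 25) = (u - 8)/(u - 5)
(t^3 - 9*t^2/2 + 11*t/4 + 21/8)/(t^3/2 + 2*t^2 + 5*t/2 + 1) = (8*t^3 - 36*t^2 + 22*t + 21)/(4*(t^3 + 4*t^2 + 5*t + 2))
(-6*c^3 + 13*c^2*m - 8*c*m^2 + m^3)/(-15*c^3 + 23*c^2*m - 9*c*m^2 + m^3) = (6*c^2 - 7*c*m + m^2)/(15*c^2 - 8*c*m + m^2)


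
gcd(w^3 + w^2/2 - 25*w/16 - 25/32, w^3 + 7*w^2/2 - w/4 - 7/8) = w + 1/2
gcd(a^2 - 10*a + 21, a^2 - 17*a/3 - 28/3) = a - 7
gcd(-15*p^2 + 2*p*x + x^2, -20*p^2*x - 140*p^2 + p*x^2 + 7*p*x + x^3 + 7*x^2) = 5*p + x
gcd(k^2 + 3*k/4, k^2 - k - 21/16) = k + 3/4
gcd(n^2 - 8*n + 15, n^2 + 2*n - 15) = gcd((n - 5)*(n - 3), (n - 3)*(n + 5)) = n - 3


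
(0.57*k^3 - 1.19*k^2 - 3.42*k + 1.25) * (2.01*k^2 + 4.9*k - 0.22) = 1.1457*k^5 + 0.4011*k^4 - 12.8306*k^3 - 13.9837*k^2 + 6.8774*k - 0.275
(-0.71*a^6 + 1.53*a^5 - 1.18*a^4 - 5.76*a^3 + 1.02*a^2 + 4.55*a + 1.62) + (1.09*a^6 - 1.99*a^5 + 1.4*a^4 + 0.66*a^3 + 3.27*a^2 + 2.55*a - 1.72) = 0.38*a^6 - 0.46*a^5 + 0.22*a^4 - 5.1*a^3 + 4.29*a^2 + 7.1*a - 0.0999999999999999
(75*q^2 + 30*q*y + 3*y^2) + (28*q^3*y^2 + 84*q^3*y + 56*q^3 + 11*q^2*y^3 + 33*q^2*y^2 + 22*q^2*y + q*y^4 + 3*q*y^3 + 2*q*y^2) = 28*q^3*y^2 + 84*q^3*y + 56*q^3 + 11*q^2*y^3 + 33*q^2*y^2 + 22*q^2*y + 75*q^2 + q*y^4 + 3*q*y^3 + 2*q*y^2 + 30*q*y + 3*y^2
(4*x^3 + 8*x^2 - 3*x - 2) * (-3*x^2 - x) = -12*x^5 - 28*x^4 + x^3 + 9*x^2 + 2*x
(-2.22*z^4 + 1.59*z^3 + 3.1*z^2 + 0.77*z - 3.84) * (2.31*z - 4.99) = -5.1282*z^5 + 14.7507*z^4 - 0.7731*z^3 - 13.6903*z^2 - 12.7127*z + 19.1616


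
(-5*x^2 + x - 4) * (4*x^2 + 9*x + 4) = -20*x^4 - 41*x^3 - 27*x^2 - 32*x - 16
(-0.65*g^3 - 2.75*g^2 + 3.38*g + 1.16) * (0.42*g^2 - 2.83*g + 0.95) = -0.273*g^5 + 0.6845*g^4 + 8.5846*g^3 - 11.6907*g^2 - 0.0718000000000001*g + 1.102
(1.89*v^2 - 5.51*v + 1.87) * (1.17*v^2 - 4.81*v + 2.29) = 2.2113*v^4 - 15.5376*v^3 + 33.0191*v^2 - 21.6126*v + 4.2823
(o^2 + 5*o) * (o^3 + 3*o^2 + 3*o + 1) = o^5 + 8*o^4 + 18*o^3 + 16*o^2 + 5*o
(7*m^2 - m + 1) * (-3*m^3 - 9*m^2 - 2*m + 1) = -21*m^5 - 60*m^4 - 8*m^3 - 3*m + 1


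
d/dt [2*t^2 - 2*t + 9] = 4*t - 2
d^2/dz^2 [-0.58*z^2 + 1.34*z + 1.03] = -1.16000000000000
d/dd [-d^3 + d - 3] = 1 - 3*d^2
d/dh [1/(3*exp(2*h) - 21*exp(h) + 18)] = (7 - 2*exp(h))*exp(h)/(3*(exp(2*h) - 7*exp(h) + 6)^2)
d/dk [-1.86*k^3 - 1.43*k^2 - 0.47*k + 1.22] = -5.58*k^2 - 2.86*k - 0.47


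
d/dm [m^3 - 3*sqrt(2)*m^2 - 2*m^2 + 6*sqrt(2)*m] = 3*m^2 - 6*sqrt(2)*m - 4*m + 6*sqrt(2)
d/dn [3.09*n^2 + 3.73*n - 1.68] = 6.18*n + 3.73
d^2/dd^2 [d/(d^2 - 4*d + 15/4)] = 32*(16*d*(d - 2)^2 + (4 - 3*d)*(4*d^2 - 16*d + 15))/(4*d^2 - 16*d + 15)^3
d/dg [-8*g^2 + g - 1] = 1 - 16*g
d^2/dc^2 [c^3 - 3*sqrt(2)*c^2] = 6*c - 6*sqrt(2)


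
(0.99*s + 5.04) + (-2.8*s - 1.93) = 3.11 - 1.81*s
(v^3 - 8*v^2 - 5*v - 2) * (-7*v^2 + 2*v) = -7*v^5 + 58*v^4 + 19*v^3 + 4*v^2 - 4*v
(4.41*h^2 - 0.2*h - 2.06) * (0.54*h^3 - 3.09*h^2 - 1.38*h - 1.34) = 2.3814*h^5 - 13.7349*h^4 - 6.5802*h^3 + 0.732*h^2 + 3.1108*h + 2.7604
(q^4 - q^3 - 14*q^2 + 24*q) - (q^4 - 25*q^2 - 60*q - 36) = -q^3 + 11*q^2 + 84*q + 36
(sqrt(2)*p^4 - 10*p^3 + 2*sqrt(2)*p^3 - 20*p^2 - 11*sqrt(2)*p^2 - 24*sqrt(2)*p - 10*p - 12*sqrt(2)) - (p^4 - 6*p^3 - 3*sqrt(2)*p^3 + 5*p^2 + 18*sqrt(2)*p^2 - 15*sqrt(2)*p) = -p^4 + sqrt(2)*p^4 - 4*p^3 + 5*sqrt(2)*p^3 - 29*sqrt(2)*p^2 - 25*p^2 - 9*sqrt(2)*p - 10*p - 12*sqrt(2)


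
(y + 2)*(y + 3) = y^2 + 5*y + 6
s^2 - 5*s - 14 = (s - 7)*(s + 2)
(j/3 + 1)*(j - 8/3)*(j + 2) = j^3/3 + 7*j^2/9 - 22*j/9 - 16/3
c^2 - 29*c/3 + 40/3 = (c - 8)*(c - 5/3)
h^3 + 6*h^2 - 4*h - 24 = (h - 2)*(h + 2)*(h + 6)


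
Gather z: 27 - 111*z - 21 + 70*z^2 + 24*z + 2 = 70*z^2 - 87*z + 8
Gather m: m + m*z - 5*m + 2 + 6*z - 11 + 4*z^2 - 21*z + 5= m*(z - 4) + 4*z^2 - 15*z - 4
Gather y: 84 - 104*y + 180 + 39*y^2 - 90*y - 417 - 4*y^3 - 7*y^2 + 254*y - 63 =-4*y^3 + 32*y^2 + 60*y - 216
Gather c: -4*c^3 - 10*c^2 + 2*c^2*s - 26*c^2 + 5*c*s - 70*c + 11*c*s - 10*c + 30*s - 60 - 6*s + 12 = -4*c^3 + c^2*(2*s - 36) + c*(16*s - 80) + 24*s - 48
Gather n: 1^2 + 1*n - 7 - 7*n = -6*n - 6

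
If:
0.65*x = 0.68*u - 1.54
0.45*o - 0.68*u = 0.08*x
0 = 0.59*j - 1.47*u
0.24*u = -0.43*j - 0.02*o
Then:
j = 0.02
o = -0.41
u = 0.01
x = -2.36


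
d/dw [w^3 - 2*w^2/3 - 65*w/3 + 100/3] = 3*w^2 - 4*w/3 - 65/3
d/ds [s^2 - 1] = 2*s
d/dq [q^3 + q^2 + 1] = q*(3*q + 2)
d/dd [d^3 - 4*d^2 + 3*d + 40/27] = 3*d^2 - 8*d + 3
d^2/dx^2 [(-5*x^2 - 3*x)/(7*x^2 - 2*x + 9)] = 2*(-217*x^3 + 945*x^2 + 567*x - 459)/(343*x^6 - 294*x^5 + 1407*x^4 - 764*x^3 + 1809*x^2 - 486*x + 729)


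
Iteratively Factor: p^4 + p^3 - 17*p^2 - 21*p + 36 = (p - 1)*(p^3 + 2*p^2 - 15*p - 36) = (p - 1)*(p + 3)*(p^2 - p - 12) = (p - 1)*(p + 3)^2*(p - 4)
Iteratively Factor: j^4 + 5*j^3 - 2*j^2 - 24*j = (j + 4)*(j^3 + j^2 - 6*j) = (j + 3)*(j + 4)*(j^2 - 2*j) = (j - 2)*(j + 3)*(j + 4)*(j)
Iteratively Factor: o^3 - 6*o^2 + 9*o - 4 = (o - 1)*(o^2 - 5*o + 4) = (o - 1)^2*(o - 4)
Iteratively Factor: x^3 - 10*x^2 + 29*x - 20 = (x - 5)*(x^2 - 5*x + 4) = (x - 5)*(x - 4)*(x - 1)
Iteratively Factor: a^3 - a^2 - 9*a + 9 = (a - 3)*(a^2 + 2*a - 3) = (a - 3)*(a + 3)*(a - 1)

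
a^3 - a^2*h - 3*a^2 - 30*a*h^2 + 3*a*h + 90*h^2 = (a - 3)*(a - 6*h)*(a + 5*h)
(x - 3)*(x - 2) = x^2 - 5*x + 6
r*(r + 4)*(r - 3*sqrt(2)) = r^3 - 3*sqrt(2)*r^2 + 4*r^2 - 12*sqrt(2)*r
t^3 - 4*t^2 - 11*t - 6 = (t - 6)*(t + 1)^2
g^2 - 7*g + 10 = (g - 5)*(g - 2)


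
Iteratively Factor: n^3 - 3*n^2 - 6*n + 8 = (n - 1)*(n^2 - 2*n - 8) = (n - 1)*(n + 2)*(n - 4)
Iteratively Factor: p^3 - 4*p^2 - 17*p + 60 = (p - 5)*(p^2 + p - 12) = (p - 5)*(p + 4)*(p - 3)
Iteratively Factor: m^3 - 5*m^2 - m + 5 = (m + 1)*(m^2 - 6*m + 5) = (m - 1)*(m + 1)*(m - 5)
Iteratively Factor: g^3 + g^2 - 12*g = (g)*(g^2 + g - 12) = g*(g - 3)*(g + 4)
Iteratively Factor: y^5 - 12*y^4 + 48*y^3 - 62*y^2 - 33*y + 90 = (y - 3)*(y^4 - 9*y^3 + 21*y^2 + y - 30) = (y - 3)*(y - 2)*(y^3 - 7*y^2 + 7*y + 15) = (y - 3)^2*(y - 2)*(y^2 - 4*y - 5) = (y - 5)*(y - 3)^2*(y - 2)*(y + 1)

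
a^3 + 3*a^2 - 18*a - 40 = (a - 4)*(a + 2)*(a + 5)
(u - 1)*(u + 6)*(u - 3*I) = u^3 + 5*u^2 - 3*I*u^2 - 6*u - 15*I*u + 18*I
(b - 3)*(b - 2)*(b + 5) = b^3 - 19*b + 30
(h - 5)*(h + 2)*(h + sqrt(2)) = h^3 - 3*h^2 + sqrt(2)*h^2 - 10*h - 3*sqrt(2)*h - 10*sqrt(2)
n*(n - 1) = n^2 - n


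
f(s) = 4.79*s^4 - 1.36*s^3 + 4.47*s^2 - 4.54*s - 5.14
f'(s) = 19.16*s^3 - 4.08*s^2 + 8.94*s - 4.54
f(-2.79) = 362.09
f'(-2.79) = -477.35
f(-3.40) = 755.53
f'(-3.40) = -835.17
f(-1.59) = 49.46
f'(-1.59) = -106.09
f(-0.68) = 1.47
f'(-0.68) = -18.53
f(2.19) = 102.25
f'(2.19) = 196.72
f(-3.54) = 879.51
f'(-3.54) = -937.29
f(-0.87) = 5.83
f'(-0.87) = -28.02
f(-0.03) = -5.00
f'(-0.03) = -4.81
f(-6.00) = 6684.62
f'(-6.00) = -4343.62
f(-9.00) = 32816.42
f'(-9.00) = -14383.12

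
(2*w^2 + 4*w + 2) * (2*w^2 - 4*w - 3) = 4*w^4 - 18*w^2 - 20*w - 6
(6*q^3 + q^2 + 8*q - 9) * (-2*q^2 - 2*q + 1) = -12*q^5 - 14*q^4 - 12*q^3 + 3*q^2 + 26*q - 9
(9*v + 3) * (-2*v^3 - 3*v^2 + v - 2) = -18*v^4 - 33*v^3 - 15*v - 6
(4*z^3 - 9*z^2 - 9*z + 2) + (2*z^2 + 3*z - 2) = 4*z^3 - 7*z^2 - 6*z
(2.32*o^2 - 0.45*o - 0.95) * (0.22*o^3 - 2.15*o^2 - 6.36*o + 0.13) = 0.5104*o^5 - 5.087*o^4 - 13.9967*o^3 + 5.2061*o^2 + 5.9835*o - 0.1235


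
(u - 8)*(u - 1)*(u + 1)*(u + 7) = u^4 - u^3 - 57*u^2 + u + 56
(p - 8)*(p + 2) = p^2 - 6*p - 16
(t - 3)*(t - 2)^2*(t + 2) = t^4 - 5*t^3 + 2*t^2 + 20*t - 24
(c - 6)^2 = c^2 - 12*c + 36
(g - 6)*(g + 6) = g^2 - 36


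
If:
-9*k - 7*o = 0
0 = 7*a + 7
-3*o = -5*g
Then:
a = -1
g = 3*o/5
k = -7*o/9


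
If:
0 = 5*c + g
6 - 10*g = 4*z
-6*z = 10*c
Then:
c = -9/85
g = 9/17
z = 3/17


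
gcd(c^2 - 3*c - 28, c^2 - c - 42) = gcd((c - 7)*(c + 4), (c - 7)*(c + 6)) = c - 7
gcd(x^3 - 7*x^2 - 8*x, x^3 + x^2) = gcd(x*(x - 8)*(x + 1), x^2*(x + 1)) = x^2 + x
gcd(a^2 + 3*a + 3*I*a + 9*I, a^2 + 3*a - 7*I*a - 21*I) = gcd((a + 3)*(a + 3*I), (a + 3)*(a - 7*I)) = a + 3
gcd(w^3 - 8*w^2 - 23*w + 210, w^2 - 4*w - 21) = w - 7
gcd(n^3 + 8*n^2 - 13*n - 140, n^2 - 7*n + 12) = n - 4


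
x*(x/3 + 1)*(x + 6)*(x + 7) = x^4/3 + 16*x^3/3 + 27*x^2 + 42*x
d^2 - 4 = (d - 2)*(d + 2)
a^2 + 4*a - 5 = (a - 1)*(a + 5)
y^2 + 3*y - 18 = (y - 3)*(y + 6)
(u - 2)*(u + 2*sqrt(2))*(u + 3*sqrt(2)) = u^3 - 2*u^2 + 5*sqrt(2)*u^2 - 10*sqrt(2)*u + 12*u - 24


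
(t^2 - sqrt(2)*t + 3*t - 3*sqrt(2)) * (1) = t^2 - sqrt(2)*t + 3*t - 3*sqrt(2)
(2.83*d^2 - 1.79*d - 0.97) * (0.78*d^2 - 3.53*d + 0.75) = 2.2074*d^4 - 11.3861*d^3 + 7.6846*d^2 + 2.0816*d - 0.7275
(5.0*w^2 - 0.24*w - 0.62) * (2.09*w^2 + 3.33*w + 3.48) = 10.45*w^4 + 16.1484*w^3 + 15.305*w^2 - 2.8998*w - 2.1576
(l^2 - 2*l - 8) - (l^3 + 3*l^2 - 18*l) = -l^3 - 2*l^2 + 16*l - 8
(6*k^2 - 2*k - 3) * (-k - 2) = -6*k^3 - 10*k^2 + 7*k + 6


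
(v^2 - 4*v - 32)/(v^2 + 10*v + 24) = (v - 8)/(v + 6)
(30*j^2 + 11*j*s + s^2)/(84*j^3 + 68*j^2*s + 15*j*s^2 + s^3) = (5*j + s)/(14*j^2 + 9*j*s + s^2)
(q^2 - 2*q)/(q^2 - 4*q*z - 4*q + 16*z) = q*(q - 2)/(q^2 - 4*q*z - 4*q + 16*z)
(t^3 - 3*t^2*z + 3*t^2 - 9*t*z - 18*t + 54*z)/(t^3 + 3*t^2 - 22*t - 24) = (t^2 - 3*t*z - 3*t + 9*z)/(t^2 - 3*t - 4)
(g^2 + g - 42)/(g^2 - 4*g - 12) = (g + 7)/(g + 2)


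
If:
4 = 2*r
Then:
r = 2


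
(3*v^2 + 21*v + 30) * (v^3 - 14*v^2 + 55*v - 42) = 3*v^5 - 21*v^4 - 99*v^3 + 609*v^2 + 768*v - 1260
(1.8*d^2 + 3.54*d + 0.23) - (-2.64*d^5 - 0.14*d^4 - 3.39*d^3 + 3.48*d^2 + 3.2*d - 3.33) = 2.64*d^5 + 0.14*d^4 + 3.39*d^3 - 1.68*d^2 + 0.34*d + 3.56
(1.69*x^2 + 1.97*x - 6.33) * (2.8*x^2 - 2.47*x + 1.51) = 4.732*x^4 + 1.3417*x^3 - 20.038*x^2 + 18.6098*x - 9.5583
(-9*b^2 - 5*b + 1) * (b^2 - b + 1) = -9*b^4 + 4*b^3 - 3*b^2 - 6*b + 1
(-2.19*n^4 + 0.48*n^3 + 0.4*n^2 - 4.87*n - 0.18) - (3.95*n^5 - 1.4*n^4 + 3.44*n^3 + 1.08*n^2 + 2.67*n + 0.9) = -3.95*n^5 - 0.79*n^4 - 2.96*n^3 - 0.68*n^2 - 7.54*n - 1.08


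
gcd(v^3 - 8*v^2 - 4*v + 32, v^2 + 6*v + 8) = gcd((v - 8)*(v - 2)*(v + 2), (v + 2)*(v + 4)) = v + 2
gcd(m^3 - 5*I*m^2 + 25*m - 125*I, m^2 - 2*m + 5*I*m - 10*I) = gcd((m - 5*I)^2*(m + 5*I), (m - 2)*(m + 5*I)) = m + 5*I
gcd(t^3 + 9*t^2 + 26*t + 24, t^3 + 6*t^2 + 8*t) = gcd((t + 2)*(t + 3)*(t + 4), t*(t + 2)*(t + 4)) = t^2 + 6*t + 8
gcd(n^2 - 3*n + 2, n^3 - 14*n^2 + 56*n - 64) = n - 2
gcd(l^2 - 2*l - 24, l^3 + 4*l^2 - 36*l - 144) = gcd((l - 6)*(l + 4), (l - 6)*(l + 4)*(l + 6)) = l^2 - 2*l - 24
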